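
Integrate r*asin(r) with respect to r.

r**2*asin(r)/2 + r*sqrt(-r**2 + 1)/4 - asin(r)/4 + C

Use integration by parts with u = arcsin(r), dv = r dr.
Then du = 1/sqrt(-r**2 + 1) dr.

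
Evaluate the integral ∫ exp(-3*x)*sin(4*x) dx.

Let I denote the integral. Integrate by parts with u = sin(4*x), dv = exp(-3*x) dx, so v = -exp(-3*x)/3: I = -exp(-3*x)*sin(4*x)/3 + (4/3)·∫ exp(-3*x)*cos(4*x) dx.
Apply parts again with u = cos(4*x), dv = exp(-3*x) dx: ∫ exp(-3*x)*cos(4*x) dx = -exp(-3*x)*cos(4*x)/3 − (4/3)·I. Substituting back brings back I: I = -exp(-3*x)*sin(4*x)/3 - 4*exp(-3*x)*cos(4*x)/9 − (16/9)·I.
Solving for I: (1 + 16/9)·I equals the remaining terms, so I = (9/25)·(-exp(-3*x)*sin(4*x)/3 - 4*exp(-3*x)*cos(4*x)/9).

-3*exp(-3*x)*sin(4*x)/25 - 4*exp(-3*x)*cos(4*x)/25 + C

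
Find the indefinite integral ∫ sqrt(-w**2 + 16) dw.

w*sqrt(-w**2 + 16)/2 + 8*asin(w/4) + C

Substitute w = 4·sin(θ), so dw = 4·cos(θ) dθ and the radical becomes sqrt(-w**2 + 16) = 4·cos(θ) by the Pythagorean identity.
Integrate the resulting trig expression in θ, then back-substitute θ = asin(w/4), sin(θ) = w/4, cos(θ) = sqrt(-w**2 + 16)/4 (absorbing any constant into C).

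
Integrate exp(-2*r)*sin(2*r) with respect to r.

-exp(-2*r)*sin(2*r)/4 - exp(-2*r)*cos(2*r)/4 + C

Let I denote the integral. Integrate by parts with u = sin(2*r), dv = exp(-2*r) dr, so v = -exp(-2*r)/2: I = -exp(-2*r)*sin(2*r)/2 + ∫ exp(-2*r)*cos(2*r) dr.
Apply parts again with u = cos(2*r), dv = exp(-2*r) dr: ∫ exp(-2*r)*cos(2*r) dr = -exp(-2*r)*cos(2*r)/2 − I. Substituting back brings back I: I = -exp(-2*r)*sin(2*r)/2 - exp(-2*r)*cos(2*r)/2 − I.
Solving for I: (1 + 1)·I equals the remaining terms, so I = (1/2)·(-exp(-2*r)*sin(2*r)/2 - exp(-2*r)*cos(2*r)/2).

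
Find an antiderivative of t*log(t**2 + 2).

Let u = t**2 + 2, so du = (2*t) dt.
The integral becomes (1/2)·∫ log(u) du; integrate by parts with u′=log(u), dv′=du.

t**2*log(t**2 + 2)/2 - t**2/2 + log(t**2 + 2) + C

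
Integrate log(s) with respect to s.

Use integration by parts with u = log(s), dv = ds.
Then du = 1/s ds and v = s.

s*log(s) - s + C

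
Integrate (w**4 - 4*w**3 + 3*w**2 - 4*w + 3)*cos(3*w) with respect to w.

w**4*sin(3*w)/3 - 4*w**3*sin(3*w)/3 + 4*w**3*cos(3*w)/9 + 5*w**2*sin(3*w)/9 - 4*w**2*cos(3*w)/3 - 4*w*sin(3*w)/9 + 10*w*cos(3*w)/27 + 71*sin(3*w)/81 - 4*cos(3*w)/27 + C

Use integration by parts with u = w**4 - 4*w**3 + 3*w**2 - 4*w + 3, dv = cos(3*w) dw, so v = sin(3*w)/3.
Apply parts 4 times (tabular method): alternate signs, differentiate u down to 0, integrate dv up.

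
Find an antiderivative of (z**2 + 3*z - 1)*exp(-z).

Use integration by parts with u = z**2 + 3*z - 1, dv = exp(-z) dz, so v = -exp(-z).
Apply parts 2 times (tabular method): alternate signs, differentiate u down to 0, integrate dv up.

(-z**2 - 5*z - 4)*exp(-z) + C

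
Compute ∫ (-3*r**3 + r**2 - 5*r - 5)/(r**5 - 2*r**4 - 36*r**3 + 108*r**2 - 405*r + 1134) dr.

-647*log(r - 6)/1755 + 23*log(r - 3)/135 + 277*log(r + 7)/1885 + 67*log(r**2 + 9)/2610 - 353*atan(r/3)/3915 + C

Factor the denominator: (r - 6)*(r - 3)*(r + 7)*(r**2 + 9).
Partial-fraction decomposition: (67*r - 353)/(1305*(r**2 + 9)) + 277/(1885*(r + 7)) + 23/(135*(r - 3)) - 647/(1755*(r - 6)).
Integrate each term; A/(r−a) gives A·log|r−a|; the (Br+D)/(r²+p²) term gives a log and an atan.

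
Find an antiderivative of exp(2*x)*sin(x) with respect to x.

Let I denote the integral. Integrate by parts with u = sin(x), dv = exp(2*x) dx, so v = exp(2*x)/2: I = exp(2*x)*sin(x)/2 − (1/2)·∫ exp(2*x)*cos(x) dx.
Apply parts again with u = cos(x), dv = exp(2*x) dx: ∫ exp(2*x)*cos(x) dx = exp(2*x)*cos(x)/2 + (1/2)·I. Substituting back brings back I: I = exp(2*x)*sin(x)/2 - exp(2*x)*cos(x)/4 − (1/4)·I.
Solving for I: (1 + 1/4)·I equals the remaining terms, so I = (4/5)·(exp(2*x)*sin(x)/2 - exp(2*x)*cos(x)/4).

2*exp(2*x)*sin(x)/5 - exp(2*x)*cos(x)/5 + C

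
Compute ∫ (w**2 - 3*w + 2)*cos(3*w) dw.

w**2*sin(3*w)/3 - w*sin(3*w) + 2*w*cos(3*w)/9 + 16*sin(3*w)/27 - cos(3*w)/3 + C

Use integration by parts with u = w**2 - 3*w + 2, dv = cos(3*w) dw, so v = sin(3*w)/3.
Apply parts 2 times (tabular method): alternate signs, differentiate u down to 0, integrate dv up.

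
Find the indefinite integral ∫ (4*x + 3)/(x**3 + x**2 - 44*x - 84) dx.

Factor the denominator: (x - 7)*(x + 2)*(x + 6).
Partial-fraction decomposition: -21/(52*(x + 6)) + 5/(36*(x + 2)) + 31/(117*(x - 7)).
Integrate each term: A/(x−a) contributes A·log|x−a|.

31*log(x - 7)/117 + 5*log(x + 2)/36 - 21*log(x + 6)/52 + C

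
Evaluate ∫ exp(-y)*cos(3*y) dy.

3*exp(-y)*sin(3*y)/10 - exp(-y)*cos(3*y)/10 + C

Let I denote the integral. Integrate by parts with u = cos(3*y), dv = exp(-y) dy, so v = -exp(-y): I = -exp(-y)*cos(3*y) − 3·∫ exp(-y)*sin(3*y) dy.
Apply parts again with u = sin(3*y), dv = exp(-y) dy: ∫ exp(-y)*sin(3*y) dy = -exp(-y)*sin(3*y) + 3·I. Substituting back brings back I: I = 3*exp(-y)*sin(3*y) - exp(-y)*cos(3*y) − 9·I.
Solving for I: (1 + 9)·I equals the remaining terms, so I = (1/10)·(3*exp(-y)*sin(3*y) - exp(-y)*cos(3*y)).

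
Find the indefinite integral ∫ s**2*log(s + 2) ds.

Use integration by parts with u = log(s + 2), dv = s**2 ds.
Then du = 1/(s + 2) ds and v = s**3/3.

s**3*log(s + 2)/3 - s**3/9 + s**2/3 - 4*s/3 + 8*log(s + 2)/3 + C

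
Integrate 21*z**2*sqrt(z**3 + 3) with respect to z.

Let u = z**3 + 3, so du = (3*z**2) dz.
Rewriting, the integral becomes 7·∫ √u du = 7·(2/3)u^(3/2).
Substituting back, u = z**3 + 3.

14*(z**3 + 3)**(3/2)/3 + C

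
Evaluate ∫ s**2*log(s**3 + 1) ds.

s**3*log(s**3 + 1)/3 - s**3/3 + log(s**3 + 1)/3 + C

Let u = s**3 + 1, so du = (3*s**2) ds.
The integral becomes (1/3)·∫ log(u) du; integrate by parts with u′=log(u), dv′=du.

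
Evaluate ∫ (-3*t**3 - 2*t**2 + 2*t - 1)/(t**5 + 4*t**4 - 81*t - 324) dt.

-47*log(t - 3)/378 - 14*log(t + 3)/27 + 151*log(t + 4)/175 - 11*log(t**2 + 9)/100 - 329*atan(t/3)/1350 + C

Factor the denominator: (t - 3)*(t + 3)*(t + 4)*(t**2 + 9).
Partial-fraction decomposition: -(99*t + 329)/(450*(t**2 + 9)) + 151/(175*(t + 4)) - 14/(27*(t + 3)) - 47/(378*(t - 3)).
Integrate each term; A/(t−a) gives A·log|t−a|; the (Bt+D)/(t²+p²) term gives a log and an atan.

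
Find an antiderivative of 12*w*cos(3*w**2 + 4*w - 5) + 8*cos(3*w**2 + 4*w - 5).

Let u = 3*w**2 + 4*w - 5, so du = (6*w + 4) dw.
Rewriting, the integral becomes 2·∫ cos(u) du = 2·sin(u).
Substituting back, u = 3*w**2 + 4*w - 5.

2*sin(3*w**2 + 4*w - 5) + C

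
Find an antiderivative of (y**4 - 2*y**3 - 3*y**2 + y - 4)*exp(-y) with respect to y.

Use integration by parts with u = y**4 - 2*y**3 - 3*y**2 + y - 4, dv = exp(-y) dy, so v = -exp(-y).
Apply parts 4 times (tabular method): alternate signs, differentiate u down to 0, integrate dv up.

(-y**4 - 2*y**3 - 3*y**2 - 7*y - 3)*exp(-y) + C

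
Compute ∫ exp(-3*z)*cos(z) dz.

exp(-3*z)*sin(z)/10 - 3*exp(-3*z)*cos(z)/10 + C

Let I denote the integral. Integrate by parts with u = cos(z), dv = exp(-3*z) dz, so v = -exp(-3*z)/3: I = -exp(-3*z)*cos(z)/3 − (1/3)·∫ exp(-3*z)*sin(z) dz.
Apply parts again with u = sin(z), dv = exp(-3*z) dz: ∫ exp(-3*z)*sin(z) dz = -exp(-3*z)*sin(z)/3 + (1/3)·I. Substituting back brings back I: I = exp(-3*z)*sin(z)/9 - exp(-3*z)*cos(z)/3 − (1/9)·I.
Solving for I: (1 + 1/9)·I equals the remaining terms, so I = (9/10)·(exp(-3*z)*sin(z)/9 - exp(-3*z)*cos(z)/3).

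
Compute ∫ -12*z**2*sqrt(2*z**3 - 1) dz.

Let u = 2*z**3 - 1, so du = (6*z**2) dz.
Rewriting, the integral becomes -2·∫ √u du = -2·(2/3)u^(3/2).
Substituting back, u = 2*z**3 - 1.

-4*(2*z**3 - 1)**(3/2)/3 + C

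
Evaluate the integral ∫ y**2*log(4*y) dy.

Use integration by parts with u = log(4*y), dv = y**2 dy.
Then du = 1/y dy and v = y**3/3.

y**3*(log(y) + 2*log(2))/3 - y**3/9 + C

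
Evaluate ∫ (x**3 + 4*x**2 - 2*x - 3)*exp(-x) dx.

Use integration by parts with u = x**3 + 4*x**2 - 2*x - 3, dv = exp(-x) dx, so v = -exp(-x).
Apply parts 3 times (tabular method): alternate signs, differentiate u down to 0, integrate dv up.

(-x**3 - 7*x**2 - 12*x - 9)*exp(-x) + C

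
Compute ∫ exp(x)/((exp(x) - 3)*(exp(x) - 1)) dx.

log(exp(x) - 3)/2 - log(exp(x) - 1)/2 + C

Let u = e^x, du = e^x dx.
The integral becomes ∫ du/((u-3)(u-1)); decompose into partial fractions.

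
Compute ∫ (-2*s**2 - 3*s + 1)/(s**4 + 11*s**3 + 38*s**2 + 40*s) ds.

Factor the denominator: s*(s + 2)*(s + 4)*(s + 5).
Partial-fraction decomposition: 34/(15*(s + 5)) - 19/(8*(s + 4)) + 1/(12*(s + 2)) + 1/(40*s).
Integrate each term: A/(s−a) contributes A·log|s−a|.

log(s)/40 + log(s + 2)/12 - 19*log(s + 4)/8 + 34*log(s + 5)/15 + C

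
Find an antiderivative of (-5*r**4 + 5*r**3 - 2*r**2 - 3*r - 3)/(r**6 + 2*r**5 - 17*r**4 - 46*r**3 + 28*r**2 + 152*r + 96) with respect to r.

-1007*log(r - 4)/2520 + 19*log(r - 2)/160 - 2*log(r + 1)/5 - 2075*log(r + 2)/288 + 276*log(r + 3)/35 - 125/(24*r + 48) + C

Factor the denominator: (r - 4)*(r - 2)*(r + 1)*(r + 2)**2*(r + 3).
Partial-fraction decomposition: 276/(35*(r + 3)) - 2075/(288*(r + 2)) + 125/(24*(r + 2)**2) - 2/(5*(r + 1)) + 19/(160*(r - 2)) - 1007/(2520*(r - 4)).
Integrate each term; A/(r−a) gives A·log|r−a|; A/(r−a)² gives −A/(r−a).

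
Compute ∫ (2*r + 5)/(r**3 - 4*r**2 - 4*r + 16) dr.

Factor the denominator: (r - 4)*(r - 2)*(r + 2).
Partial-fraction decomposition: 1/(24*(r + 2)) - 9/(8*(r - 2)) + 13/(12*(r - 4)).
Integrate each term: A/(r−a) contributes A·log|r−a|.

13*log(r - 4)/12 - 9*log(r - 2)/8 + log(r + 2)/24 + C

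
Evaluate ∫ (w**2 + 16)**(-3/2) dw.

Substitute w = 4·tan(θ), so dw = 4·sec(θ)^2 dθ and the radical becomes sqrt(w**2 + 16) = 4·sec(θ) by the Pythagorean identity.
Integrate the resulting trig expression in θ, then back-substitute tan(θ) = w/4, sec(θ) = sqrt(w**2 + 16)/4 (absorbing any constant into C).

w/(16*sqrt(w**2 + 16)) + C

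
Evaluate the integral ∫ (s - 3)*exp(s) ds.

(s - 4)*exp(s) + C

Use integration by parts with u = s - 3, dv = exp(s) ds, so v = exp(s).
Apply parts 1 times (tabular method): alternate signs, differentiate u down to 0, integrate dv up.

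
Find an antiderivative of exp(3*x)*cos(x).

Let I denote the integral. Integrate by parts with u = cos(x), dv = exp(3*x) dx, so v = exp(3*x)/3: I = exp(3*x)*cos(x)/3 + (1/3)·∫ exp(3*x)*sin(x) dx.
Apply parts again with u = sin(x), dv = exp(3*x) dx: ∫ exp(3*x)*sin(x) dx = exp(3*x)*sin(x)/3 − (1/3)·I. Substituting back brings back I: I = exp(3*x)*sin(x)/9 + exp(3*x)*cos(x)/3 − (1/9)·I.
Solving for I: (1 + 1/9)·I equals the remaining terms, so I = (9/10)·(exp(3*x)*sin(x)/9 + exp(3*x)*cos(x)/3).

exp(3*x)*sin(x)/10 + 3*exp(3*x)*cos(x)/10 + C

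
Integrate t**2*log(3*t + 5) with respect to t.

Use integration by parts with u = log(3*t + 5), dv = t**2 dt.
Then du = 3/(3*t + 5) dt and v = t**3/3.

t**3*log(3*t + 5)/3 - t**3/9 + 5*t**2/18 - 25*t/27 + 125*log(3*t + 5)/81 + C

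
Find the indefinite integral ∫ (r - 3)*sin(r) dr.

Use integration by parts with u = r - 3, dv = sin(r) dr, so v = -cos(r).
Apply parts 1 times (tabular method): alternate signs, differentiate u down to 0, integrate dv up.

-r*cos(r) + sin(r) + 3*cos(r) + C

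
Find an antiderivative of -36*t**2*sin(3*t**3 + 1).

4*cos(3*t**3 + 1) + C

Let u = 3*t**3 + 1, so du = (9*t**2) dt.
Rewriting, the integral becomes -4·∫ sin(u) du = -4·-cos(u).
Substituting back, u = 3*t**3 + 1.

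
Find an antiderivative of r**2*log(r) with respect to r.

r**3*log(r)/3 - r**3/9 + C

Use integration by parts with u = log(r), dv = r**2 dr.
Then du = 1/r dr and v = r**3/3.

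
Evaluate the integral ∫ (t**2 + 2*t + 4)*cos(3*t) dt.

Use integration by parts with u = t**2 + 2*t + 4, dv = cos(3*t) dt, so v = sin(3*t)/3.
Apply parts 2 times (tabular method): alternate signs, differentiate u down to 0, integrate dv up.

t**2*sin(3*t)/3 + 2*t*sin(3*t)/3 + 2*t*cos(3*t)/9 + 34*sin(3*t)/27 + 2*cos(3*t)/9 + C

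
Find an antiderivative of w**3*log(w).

Use integration by parts with u = log(w), dv = w**3 dw.
Then du = 1/w dw and v = w**4/4.

w**4*log(w)/4 - w**4/16 + C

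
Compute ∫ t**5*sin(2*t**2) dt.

-t**4*cos(2*t**2)/4 + t**2*sin(2*t**2)/4 + cos(2*t**2)/8 + C

Let u = t², du = 2t dt; rewrite as (1/2)∫ u^2·sin(2u) du.
Now integrate by parts 2 times.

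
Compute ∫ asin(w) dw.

w*asin(w) + sqrt(-w**2 + 1) + C

Use integration by parts with u = arcsin(w), dv = dw.
Then du = 1/sqrt(-w**2 + 1) dw.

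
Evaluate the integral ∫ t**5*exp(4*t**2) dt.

Let u = t², du = 2t dt; rewrite as (1/2)∫ u^2·exp(4u) du.
Now integrate by parts 2 times.

(8*t**4 - 4*t**2 + 1)*exp(4*t**2)/64 + C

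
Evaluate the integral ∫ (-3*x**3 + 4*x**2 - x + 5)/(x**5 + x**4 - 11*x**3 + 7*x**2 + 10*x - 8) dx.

Factor the denominator: (x - 2)*(x - 1)**2*(x + 1)*(x + 4).
Partial-fraction decomposition: 53/(90*(x + 4)) - 13/(36*(x + 1)) + 1/(20*(x - 1)) - 1/(2*(x - 1)**2) - 5/(18*(x - 2)).
Integrate each term; A/(x−a) gives A·log|x−a|; A/(x−a)² gives −A/(x−a).

-5*log(x - 2)/18 + log(x - 1)/20 - 13*log(x + 1)/36 + 53*log(x + 4)/90 + 1/(2*x - 2) + C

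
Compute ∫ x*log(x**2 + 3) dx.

x**2*log(x**2 + 3)/2 - x**2/2 + 3*log(x**2 + 3)/2 + C

Let u = x**2 + 3, so du = (2*x) dx.
The integral becomes (1/2)·∫ log(u) du; integrate by parts with u′=log(u), dv′=du.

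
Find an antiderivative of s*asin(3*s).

Use integration by parts with u = arcsin(3*s), dv = s ds.
Then du = 3/sqrt(-9*s**2 + 1) ds.

s**2*asin(3*s)/2 + s*sqrt(-9*s**2 + 1)/12 - asin(3*s)/36 + C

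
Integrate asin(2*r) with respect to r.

r*asin(2*r) + sqrt(-4*r**2 + 1)/2 + C

Use integration by parts with u = arcsin(2*r), dv = dr.
Then du = 2/sqrt(-4*r**2 + 1) dr.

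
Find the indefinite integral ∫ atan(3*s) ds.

Use integration by parts with u = arctan(3*s), dv = ds.
Then du = 3/(9*s**2 + 1) ds.

s*atan(3*s) - log(9*s**2 + 1)/6 + C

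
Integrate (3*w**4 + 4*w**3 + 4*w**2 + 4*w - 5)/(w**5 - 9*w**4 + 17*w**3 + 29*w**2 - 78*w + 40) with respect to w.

Factor the denominator: (w - 5)*(w - 4)*(w - 1)**2*(w + 2).
Partial-fraction decomposition: 19/(378*(w + 2)) + 77/(72*(w - 1)) + 5/(18*(w - 1)**2) - 1099/(54*(w - 4)) + 1245/(56*(w - 5)).
Integrate each term; A/(w−a) gives A·log|w−a|; A/(w−a)² gives −A/(w−a).

1245*log(w - 5)/56 - 1099*log(w - 4)/54 + 77*log(w - 1)/72 + 19*log(w + 2)/378 - 5/(18*w - 18) + C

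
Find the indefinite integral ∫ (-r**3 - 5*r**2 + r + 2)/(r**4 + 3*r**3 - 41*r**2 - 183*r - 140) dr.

-193*log(r - 7)/352 + log(r + 1)/32 - 6*log(r + 4)/11 + log(r + 5)/16 + C

Factor the denominator: (r - 7)*(r + 1)*(r + 4)*(r + 5).
Partial-fraction decomposition: 1/(16*(r + 5)) - 6/(11*(r + 4)) + 1/(32*(r + 1)) - 193/(352*(r - 7)).
Integrate each term: A/(r−a) contributes A·log|r−a|.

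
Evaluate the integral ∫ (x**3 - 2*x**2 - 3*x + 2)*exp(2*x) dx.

Use integration by parts with u = x**3 - 2*x**2 - 3*x + 2, dv = exp(2*x) dx, so v = exp(2*x)/2.
Apply parts 3 times (tabular method): alternate signs, differentiate u down to 0, integrate dv up.

(4*x**3 - 14*x**2 + 2*x + 7)*exp(2*x)/8 + C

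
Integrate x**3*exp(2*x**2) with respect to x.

Let u = x², du = 2x dx; rewrite as (1/2)∫ u^1·exp(2u) du.
Now integrate by parts 1 time.

(2*x**2 - 1)*exp(2*x**2)/8 + C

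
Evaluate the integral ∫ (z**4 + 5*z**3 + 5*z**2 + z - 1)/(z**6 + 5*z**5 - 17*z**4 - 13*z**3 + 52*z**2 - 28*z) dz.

log(z)/28 + 77*log(z - 2)/72 - 599*log(z - 1)/576 - 7*log(z + 2)/360 - 923*log(z + 7)/20160 + 11/(24*z - 24) + C

Factor the denominator: z*(z - 2)*(z - 1)**2*(z + 2)*(z + 7).
Partial-fraction decomposition: -923/(20160*(z + 7)) - 7/(360*(z + 2)) - 599/(576*(z - 1)) - 11/(24*(z - 1)**2) + 77/(72*(z - 2)) + 1/(28*z).
Integrate each term; A/(z−a) gives A·log|z−a|; A/(z−a)² gives −A/(z−a).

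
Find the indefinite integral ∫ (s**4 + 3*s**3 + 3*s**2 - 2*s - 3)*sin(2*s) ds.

Use integration by parts with u = s**4 + 3*s**3 + 3*s**2 - 2*s - 3, dv = sin(2*s) ds, so v = -cos(2*s)/2.
Apply parts 4 times (tabular method): alternate signs, differentiate u down to 0, integrate dv up.

-s**4*cos(2*s)/2 + s**3*sin(2*s) - 3*s**3*cos(2*s)/2 + 9*s**2*sin(2*s)/4 + 13*s*cos(2*s)/4 - 13*sin(2*s)/8 + 3*cos(2*s)/2 + C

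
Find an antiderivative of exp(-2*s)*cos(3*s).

3*exp(-2*s)*sin(3*s)/13 - 2*exp(-2*s)*cos(3*s)/13 + C

Let I denote the integral. Integrate by parts with u = cos(3*s), dv = exp(-2*s) ds, so v = -exp(-2*s)/2: I = -exp(-2*s)*cos(3*s)/2 − (3/2)·∫ exp(-2*s)*sin(3*s) ds.
Apply parts again with u = sin(3*s), dv = exp(-2*s) ds: ∫ exp(-2*s)*sin(3*s) ds = -exp(-2*s)*sin(3*s)/2 + (3/2)·I. Substituting back brings back I: I = 3*exp(-2*s)*sin(3*s)/4 - exp(-2*s)*cos(3*s)/2 − (9/4)·I.
Solving for I: (1 + 9/4)·I equals the remaining terms, so I = (4/13)·(3*exp(-2*s)*sin(3*s)/4 - exp(-2*s)*cos(3*s)/2).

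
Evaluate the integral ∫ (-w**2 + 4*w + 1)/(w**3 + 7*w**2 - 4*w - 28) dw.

Factor the denominator: (w - 2)*(w + 2)*(w + 7).
Partial-fraction decomposition: -76/(45*(w + 7)) + 11/(20*(w + 2)) + 5/(36*(w - 2)).
Integrate each term: A/(w−a) contributes A·log|w−a|.

5*log(w - 2)/36 + 11*log(w + 2)/20 - 76*log(w + 7)/45 + C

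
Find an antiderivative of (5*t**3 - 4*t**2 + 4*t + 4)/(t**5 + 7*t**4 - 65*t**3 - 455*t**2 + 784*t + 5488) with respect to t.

Factor the denominator: (t - 7)*(t - 4)*(t + 4)*(t + 7)**2.
Partial-fraction decomposition: 8425/(23716*(t + 7)) + 645/(154*(t + 7)**2) - 1/(2*(t + 4)) - 23/(242*(t - 4)) + 47/(196*(t - 7)).
Integrate each term; A/(t−a) gives A·log|t−a|; A/(t−a)² gives −A/(t−a).

47*log(t - 7)/196 - 23*log(t - 4)/242 - log(t + 4)/2 + 8425*log(t + 7)/23716 - 645/(154*t + 1078) + C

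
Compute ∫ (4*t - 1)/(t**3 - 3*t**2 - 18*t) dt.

log(t)/18 + 23*log(t - 6)/54 - 13*log(t + 3)/27 + C

Factor the denominator: t*(t - 6)*(t + 3).
Partial-fraction decomposition: -13/(27*(t + 3)) + 23/(54*(t - 6)) + 1/(18*t).
Integrate each term: A/(t−a) contributes A·log|t−a|.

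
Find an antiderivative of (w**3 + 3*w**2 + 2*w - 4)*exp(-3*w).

Use integration by parts with u = w**3 + 3*w**2 + 2*w - 4, dv = exp(-3*w) dw, so v = -exp(-3*w)/3.
Apply parts 3 times (tabular method): alternate signs, differentiate u down to 0, integrate dv up.

(-9*w**3 - 36*w**2 - 42*w + 22)*exp(-3*w)/27 + C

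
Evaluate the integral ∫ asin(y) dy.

Use integration by parts with u = arcsin(y), dv = dy.
Then du = 1/sqrt(-y**2 + 1) dy.

y*asin(y) + sqrt(-y**2 + 1) + C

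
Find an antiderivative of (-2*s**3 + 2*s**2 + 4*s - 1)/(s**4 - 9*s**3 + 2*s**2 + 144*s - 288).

-337*log(s - 6)/60 + 81*log(s - 4)/16 - 25*log(s - 3)/21 - 143*log(s + 4)/560 + C

Factor the denominator: (s - 6)*(s - 4)*(s - 3)*(s + 4).
Partial-fraction decomposition: -143/(560*(s + 4)) - 25/(21*(s - 3)) + 81/(16*(s - 4)) - 337/(60*(s - 6)).
Integrate each term: A/(s−a) contributes A·log|s−a|.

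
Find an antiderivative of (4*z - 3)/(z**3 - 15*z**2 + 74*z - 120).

Factor the denominator: (z - 6)*(z - 5)*(z - 4).
Partial-fraction decomposition: 13/(2*(z - 4)) - 17/(z - 5) + 21/(2*(z - 6)).
Integrate each term: A/(z−a) contributes A·log|z−a|.

21*log(z - 6)/2 - 17*log(z - 5) + 13*log(z - 4)/2 + C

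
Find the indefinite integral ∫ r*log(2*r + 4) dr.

Use integration by parts with u = log(2*r + 4), dv = r dr.
Then du = 2/(2*r + 4) dr and v = r**2/2.

r**2*log(2*r + 4)/2 - r**2/4 + r - 2*log(r + 2) + C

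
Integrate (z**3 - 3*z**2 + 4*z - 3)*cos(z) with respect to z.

z**3*sin(z) - 3*z**2*sin(z) + 3*z**2*cos(z) - 2*z*sin(z) - 6*z*cos(z) + 3*sin(z) - 2*cos(z) + C

Use integration by parts with u = z**3 - 3*z**2 + 4*z - 3, dv = cos(z) dz, so v = sin(z).
Apply parts 3 times (tabular method): alternate signs, differentiate u down to 0, integrate dv up.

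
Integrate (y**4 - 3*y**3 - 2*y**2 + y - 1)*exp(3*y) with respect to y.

Use integration by parts with u = y**4 - 3*y**3 - 2*y**2 + y - 1, dv = exp(3*y) dy, so v = exp(3*y)/3.
Apply parts 4 times (tabular method): alternate signs, differentiate u down to 0, integrate dv up.

(27*y**4 - 117*y**3 + 63*y**2 - 15*y - 22)*exp(3*y)/81 + C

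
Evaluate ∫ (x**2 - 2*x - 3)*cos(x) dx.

x**2*sin(x) - 2*x*sin(x) + 2*x*cos(x) - 5*sin(x) - 2*cos(x) + C

Use integration by parts with u = x**2 - 2*x - 3, dv = cos(x) dx, so v = sin(x).
Apply parts 2 times (tabular method): alternate signs, differentiate u down to 0, integrate dv up.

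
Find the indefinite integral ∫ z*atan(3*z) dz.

z**2*atan(3*z)/2 - z/6 + atan(3*z)/18 + C

Use integration by parts with u = arctan(3*z), dv = z dz.
Then du = 3/(9*z**2 + 1) dz.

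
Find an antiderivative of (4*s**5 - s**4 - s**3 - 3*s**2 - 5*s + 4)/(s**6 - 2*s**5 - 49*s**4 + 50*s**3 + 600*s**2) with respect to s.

Factor the denominator: s**2*(s - 6)*(s - 5)*(s + 4)*(s + 5).
Partial-fraction decomposition: 593/(125*(s + 5)) - 539/(180*(s + 4)) - 5827/(1125*(s - 5)) + 1339/(180*(s - 6)) - 2/(225*s) + 1/(150*s**2).
Integrate each term; A/(s−a) gives A·log|s−a|; A/(s−a)² gives −A/(s−a).

-2*log(s)/225 + 1339*log(s - 6)/180 - 5827*log(s - 5)/1125 - 539*log(s + 4)/180 + 593*log(s + 5)/125 - 1/(150*s) + C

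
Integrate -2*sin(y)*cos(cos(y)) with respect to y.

Let u = cos(y), so du = (-sin(y)) dy.
Rewriting, the integral becomes 2·∫ cos(u) du = 2·sin(u).
Substituting back, u = cos(y).

2*sin(cos(y)) + C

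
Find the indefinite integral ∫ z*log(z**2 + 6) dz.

z**2*log(z**2 + 6)/2 - z**2/2 + 3*log(z**2 + 6) + C

Let u = z**2 + 6, so du = (2*z) dz.
The integral becomes (1/2)·∫ log(u) du; integrate by parts with u′=log(u), dv′=du.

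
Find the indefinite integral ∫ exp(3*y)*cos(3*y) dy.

Let I denote the integral. Integrate by parts with u = cos(3*y), dv = exp(3*y) dy, so v = exp(3*y)/3: I = exp(3*y)*cos(3*y)/3 + ∫ exp(3*y)*sin(3*y) dy.
Apply parts again with u = sin(3*y), dv = exp(3*y) dy: ∫ exp(3*y)*sin(3*y) dy = exp(3*y)*sin(3*y)/3 − I. Substituting back brings back I: I = exp(3*y)*sin(3*y)/3 + exp(3*y)*cos(3*y)/3 − I.
Solving for I: (1 + 1)·I equals the remaining terms, so I = (1/2)·(exp(3*y)*sin(3*y)/3 + exp(3*y)*cos(3*y)/3).

exp(3*y)*sin(3*y)/6 + exp(3*y)*cos(3*y)/6 + C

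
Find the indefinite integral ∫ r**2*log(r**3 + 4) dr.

r**3*log(r**3 + 4)/3 - r**3/3 + 4*log(r**3 + 4)/3 + C

Let u = r**3 + 4, so du = (3*r**2) dr.
The integral becomes (1/3)·∫ log(u) du; integrate by parts with u′=log(u), dv′=du.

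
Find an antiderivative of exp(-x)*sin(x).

Let I denote the integral. Integrate by parts with u = sin(x), dv = exp(-x) dx, so v = -exp(-x): I = -exp(-x)*sin(x) + ∫ exp(-x)*cos(x) dx.
Apply parts again with u = cos(x), dv = exp(-x) dx: ∫ exp(-x)*cos(x) dx = -exp(-x)*cos(x) − I. Substituting back brings back I: I = -exp(-x)*sin(x) - exp(-x)*cos(x) − I.
Solving for I: (1 + 1)·I equals the remaining terms, so I = (1/2)·(-exp(-x)*sin(x) - exp(-x)*cos(x)).

-exp(-x)*sin(x)/2 - exp(-x)*cos(x)/2 + C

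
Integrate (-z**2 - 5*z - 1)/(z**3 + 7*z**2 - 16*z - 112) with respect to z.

Factor the denominator: (z - 4)*(z + 4)*(z + 7).
Partial-fraction decomposition: -5/(11*(z + 7)) - 1/(8*(z + 4)) - 37/(88*(z - 4)).
Integrate each term: A/(z−a) contributes A·log|z−a|.

-37*log(z - 4)/88 - log(z + 4)/8 - 5*log(z + 7)/11 + C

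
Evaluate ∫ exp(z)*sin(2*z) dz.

exp(z)*sin(2*z)/5 - 2*exp(z)*cos(2*z)/5 + C

Let I denote the integral. Integrate by parts with u = sin(2*z), dv = exp(z) dz, so v = exp(z): I = exp(z)*sin(2*z) − 2·∫ exp(z)*cos(2*z) dz.
Apply parts again with u = cos(2*z), dv = exp(z) dz: ∫ exp(z)*cos(2*z) dz = exp(z)*cos(2*z) + 2·I. Substituting back brings back I: I = exp(z)*sin(2*z) - 2*exp(z)*cos(2*z) − 4·I.
Solving for I: (1 + 4)·I equals the remaining terms, so I = (1/5)·(exp(z)*sin(2*z) - 2*exp(z)*cos(2*z)).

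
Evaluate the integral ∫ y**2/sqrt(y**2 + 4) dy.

Substitute y = 2·tan(θ), so dy = 2·sec(θ)^2 dθ and the radical becomes sqrt(y**2 + 4) = 2·sec(θ) by the Pythagorean identity.
Integrate the resulting trig expression in θ, then back-substitute tan(θ) = y/2, sec(θ) = sqrt(y**2 + 4)/2 (absorbing any constant into C).

y*sqrt(y**2 + 4)/2 - 2*log(y + sqrt(y**2 + 4)) + C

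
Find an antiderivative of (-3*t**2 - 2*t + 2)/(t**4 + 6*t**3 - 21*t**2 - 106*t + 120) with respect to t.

Factor the denominator: (t - 4)*(t - 1)*(t + 5)*(t + 6).
Partial-fraction decomposition: 47/(35*(t + 6)) - 7/(6*(t + 5)) + 1/(42*(t - 1)) - 1/(5*(t - 4)).
Integrate each term: A/(t−a) contributes A·log|t−a|.

-log(t - 4)/5 + log(t - 1)/42 - 7*log(t + 5)/6 + 47*log(t + 6)/35 + C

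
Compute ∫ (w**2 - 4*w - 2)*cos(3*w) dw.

Use integration by parts with u = w**2 - 4*w - 2, dv = cos(3*w) dw, so v = sin(3*w)/3.
Apply parts 2 times (tabular method): alternate signs, differentiate u down to 0, integrate dv up.

w**2*sin(3*w)/3 - 4*w*sin(3*w)/3 + 2*w*cos(3*w)/9 - 20*sin(3*w)/27 - 4*cos(3*w)/9 + C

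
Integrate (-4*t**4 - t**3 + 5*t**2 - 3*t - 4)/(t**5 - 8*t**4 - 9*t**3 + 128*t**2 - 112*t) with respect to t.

log(t)/28 - 9727*log(t - 7)/1386 + 32*log(t - 4)/9 - 7*log(t - 1)/90 - 109*log(t + 4)/220 + C

Factor the denominator: t*(t - 7)*(t - 4)*(t - 1)*(t + 4).
Partial-fraction decomposition: -109/(220*(t + 4)) - 7/(90*(t - 1)) + 32/(9*(t - 4)) - 9727/(1386*(t - 7)) + 1/(28*t).
Integrate each term: A/(t−a) contributes A·log|t−a|.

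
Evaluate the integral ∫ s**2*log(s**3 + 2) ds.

s**3*log(s**3 + 2)/3 - s**3/3 + 2*log(s**3 + 2)/3 + C

Let u = s**3 + 2, so du = (3*s**2) ds.
The integral becomes (1/3)·∫ log(u) du; integrate by parts with u′=log(u), dv′=du.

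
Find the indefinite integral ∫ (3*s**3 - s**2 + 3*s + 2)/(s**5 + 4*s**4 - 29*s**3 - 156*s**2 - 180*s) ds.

Factor the denominator: s*(s - 6)*(s + 2)*(s + 3)*(s + 5).
Partial-fraction decomposition: -413/(330*(s + 5)) + 97/(54*(s + 3)) - 2/(3*(s + 2)) + 79/(594*(s - 6)) - 1/(90*s).
Integrate each term: A/(s−a) contributes A·log|s−a|.

-log(s)/90 + 79*log(s - 6)/594 - 2*log(s + 2)/3 + 97*log(s + 3)/54 - 413*log(s + 5)/330 + C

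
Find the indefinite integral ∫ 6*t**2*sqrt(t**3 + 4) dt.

4*(t**3 + 4)**(3/2)/3 + C

Let u = t**3 + 4, so du = (3*t**2) dt.
Rewriting, the integral becomes 2·∫ √u du = 2·(2/3)u^(3/2).
Substituting back, u = t**3 + 4.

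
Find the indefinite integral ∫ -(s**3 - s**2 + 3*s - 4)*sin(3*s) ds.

Use integration by parts with u = s**3 - s**2 + 3*s - 4, dv = -sin(3*s) ds, so v = cos(3*s)/3.
Apply parts 3 times (tabular method): alternate signs, differentiate u down to 0, integrate dv up.

s**3*cos(3*s)/3 - s**2*sin(3*s)/3 - s**2*cos(3*s)/3 + 2*s*sin(3*s)/9 + 7*s*cos(3*s)/9 - 7*sin(3*s)/27 - 34*cos(3*s)/27 + C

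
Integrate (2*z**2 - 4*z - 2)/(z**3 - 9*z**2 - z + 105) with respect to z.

Factor the denominator: (z - 7)*(z - 5)*(z + 3).
Partial-fraction decomposition: 7/(20*(z + 3)) - 7/(4*(z - 5)) + 17/(5*(z - 7)).
Integrate each term: A/(z−a) contributes A·log|z−a|.

17*log(z - 7)/5 - 7*log(z - 5)/4 + 7*log(z + 3)/20 + C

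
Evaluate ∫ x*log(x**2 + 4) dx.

x**2*log(x**2 + 4)/2 - x**2/2 + 2*log(x**2 + 4) + C

Let u = x**2 + 4, so du = (2*x) dx.
The integral becomes (1/2)·∫ log(u) du; integrate by parts with u′=log(u), dv′=du.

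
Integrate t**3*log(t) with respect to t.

t**4*log(t)/4 - t**4/16 + C

Use integration by parts with u = log(t), dv = t**3 dt.
Then du = 1/t dt and v = t**4/4.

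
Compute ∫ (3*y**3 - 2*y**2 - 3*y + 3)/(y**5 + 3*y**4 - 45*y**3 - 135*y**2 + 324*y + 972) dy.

Factor the denominator: (y - 6)*(y - 3)*(y + 3)**2*(y + 6).
Partial-fraction decomposition: -233/(324*(y + 6)) + 569/(972*(y + 3)) - 29/(54*(y + 3)**2) - 19/(324*(y - 3)) + 187/(972*(y - 6)).
Integrate each term; A/(y−a) gives A·log|y−a|; A/(y−a)² gives −A/(y−a).

187*log(y - 6)/972 - 19*log(y - 3)/324 + 569*log(y + 3)/972 - 233*log(y + 6)/324 + 29/(54*y + 162) + C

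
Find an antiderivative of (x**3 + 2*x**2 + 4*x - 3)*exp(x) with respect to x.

Use integration by parts with u = x**3 + 2*x**2 + 4*x - 3, dv = exp(x) dx, so v = exp(x).
Apply parts 3 times (tabular method): alternate signs, differentiate u down to 0, integrate dv up.

(x**3 - x**2 + 6*x - 9)*exp(x) + C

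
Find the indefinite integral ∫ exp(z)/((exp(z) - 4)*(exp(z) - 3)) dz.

log(exp(z) - 4) - log(exp(z) - 3) + C

Let u = e^z, du = e^z dz.
The integral becomes ∫ du/((u-4)(u-3)); decompose into partial fractions.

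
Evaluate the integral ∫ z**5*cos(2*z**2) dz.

z**4*sin(2*z**2)/4 + z**2*cos(2*z**2)/4 - sin(2*z**2)/8 + C

Let u = z², du = 2z dz; rewrite as (1/2)∫ u^2·cos(2u) du.
Now integrate by parts 2 times.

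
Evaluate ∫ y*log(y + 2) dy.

y**2*log(y + 2)/2 - y**2/4 + y - 2*log(y + 2) + C

Use integration by parts with u = log(y + 2), dv = y dy.
Then du = 1/(y + 2) dy and v = y**2/2.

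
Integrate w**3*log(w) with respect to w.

Use integration by parts with u = log(w), dv = w**3 dw.
Then du = 1/w dw and v = w**4/4.

w**4*log(w)/4 - w**4/16 + C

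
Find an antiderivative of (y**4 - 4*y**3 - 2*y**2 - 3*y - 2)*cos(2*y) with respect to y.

y**4*sin(2*y)/2 - 2*y**3*sin(2*y) + y**3*cos(2*y) - 5*y**2*sin(2*y)/2 - 3*y**2*cos(2*y) + 3*y*sin(2*y)/2 - 5*y*cos(2*y)/2 + sin(2*y)/4 + 3*cos(2*y)/4 + C

Use integration by parts with u = y**4 - 4*y**3 - 2*y**2 - 3*y - 2, dv = cos(2*y) dy, so v = sin(2*y)/2.
Apply parts 4 times (tabular method): alternate signs, differentiate u down to 0, integrate dv up.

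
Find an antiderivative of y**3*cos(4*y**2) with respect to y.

Let u = y², du = 2y dy; rewrite as (1/2)∫ u^1·cos(4u) du.
Now integrate by parts 1 time.

y**2*sin(4*y**2)/8 + cos(4*y**2)/32 + C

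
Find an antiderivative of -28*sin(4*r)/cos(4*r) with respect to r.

Let u = cos(4*r), so du = (-4*sin(4*r)) dr.
Rewriting, the integral becomes 7·∫ 1/u du = 7·log(u).
Substituting back, u = cos(4*r).

7*log(cos(4*r)) + C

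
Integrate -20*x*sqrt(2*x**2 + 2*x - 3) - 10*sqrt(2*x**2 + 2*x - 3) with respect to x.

-10*(2*x**2 + 2*x - 3)**(3/2)/3 + C

Let u = 2*x**2 + 2*x - 3, so du = (4*x + 2) dx.
Rewriting, the integral becomes -5·∫ √u du = -5·(2/3)u^(3/2).
Substituting back, u = 2*x**2 + 2*x - 3.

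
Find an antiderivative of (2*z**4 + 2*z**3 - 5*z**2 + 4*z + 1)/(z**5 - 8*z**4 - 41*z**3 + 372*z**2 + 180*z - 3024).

2636*log(z - 7)/195 - 2869*log(z - 6)/216 + 577*log(z - 4)/420 - 26*log(z + 3)/945 + 1957*log(z + 6)/4680 + C

Factor the denominator: (z - 7)*(z - 6)*(z - 4)*(z + 3)*(z + 6).
Partial-fraction decomposition: 1957/(4680*(z + 6)) - 26/(945*(z + 3)) + 577/(420*(z - 4)) - 2869/(216*(z - 6)) + 2636/(195*(z - 7)).
Integrate each term: A/(z−a) contributes A·log|z−a|.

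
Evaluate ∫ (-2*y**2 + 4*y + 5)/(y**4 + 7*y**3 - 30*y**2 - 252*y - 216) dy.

-43*log(y - 6)/1008 + log(y + 1)/175 + 133*log(y + 6)/3600 + 91/(60*y + 360) + C

Factor the denominator: (y - 6)*(y + 1)*(y + 6)**2.
Partial-fraction decomposition: 133/(3600*(y + 6)) - 91/(60*(y + 6)**2) + 1/(175*(y + 1)) - 43/(1008*(y - 6)).
Integrate each term; A/(y−a) gives A·log|y−a|; A/(y−a)² gives −A/(y−a).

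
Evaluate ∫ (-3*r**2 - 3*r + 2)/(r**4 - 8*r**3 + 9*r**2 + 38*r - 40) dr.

Factor the denominator: (r - 5)*(r - 4)*(r - 1)*(r + 2).
Partial-fraction decomposition: 2/(63*(r + 2)) - 1/(9*(r - 1)) + 29/(9*(r - 4)) - 22/(7*(r - 5)).
Integrate each term: A/(r−a) contributes A·log|r−a|.

-22*log(r - 5)/7 + 29*log(r - 4)/9 - log(r - 1)/9 + 2*log(r + 2)/63 + C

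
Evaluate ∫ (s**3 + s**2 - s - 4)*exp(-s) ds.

(-s**3 - 4*s**2 - 7*s - 3)*exp(-s) + C

Use integration by parts with u = s**3 + s**2 - s - 4, dv = exp(-s) ds, so v = -exp(-s).
Apply parts 3 times (tabular method): alternate signs, differentiate u down to 0, integrate dv up.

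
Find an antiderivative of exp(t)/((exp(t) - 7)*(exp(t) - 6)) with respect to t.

Let u = e^t, du = e^t dt.
The integral becomes ∫ du/((u-6)(u-7)); decompose into partial fractions.

log(exp(t) - 7) - log(exp(t) - 6) + C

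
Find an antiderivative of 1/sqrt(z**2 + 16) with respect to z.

Substitute z = 4·tan(θ), so dz = 4·sec(θ)^2 dθ and the radical becomes sqrt(z**2 + 16) = 4·sec(θ) by the Pythagorean identity.
Integrate the resulting trig expression in θ, then back-substitute tan(θ) = z/4, sec(θ) = sqrt(z**2 + 16)/4 (absorbing any constant into C).

log(z + sqrt(z**2 + 16)) + C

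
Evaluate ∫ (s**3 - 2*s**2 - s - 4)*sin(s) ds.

-s**3*cos(s) + 3*s**2*sin(s) + 2*s**2*cos(s) - 4*s*sin(s) + 7*s*cos(s) - 7*sin(s) + C

Use integration by parts with u = s**3 - 2*s**2 - s - 4, dv = sin(s) ds, so v = -cos(s).
Apply parts 3 times (tabular method): alternate signs, differentiate u down to 0, integrate dv up.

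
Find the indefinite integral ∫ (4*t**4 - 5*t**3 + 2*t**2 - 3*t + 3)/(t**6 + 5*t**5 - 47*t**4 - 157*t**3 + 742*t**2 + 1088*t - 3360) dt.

253325*log(t - 4)/1920996 + 29*log(t - 2)/1260 - 489*log(t + 3)/1960 + 3193*log(t + 5)/2268 - 11441*log(t + 7)/8712 - 727/(1386*t - 5544) + C

Factor the denominator: (t - 4)**2*(t - 2)*(t + 3)*(t + 5)*(t + 7).
Partial-fraction decomposition: -11441/(8712*(t + 7)) + 3193/(2268*(t + 5)) - 489/(1960*(t + 3)) + 29/(1260*(t - 2)) + 253325/(1920996*(t - 4)) + 727/(1386*(t - 4)**2).
Integrate each term; A/(t−a) gives A·log|t−a|; A/(t−a)² gives −A/(t−a).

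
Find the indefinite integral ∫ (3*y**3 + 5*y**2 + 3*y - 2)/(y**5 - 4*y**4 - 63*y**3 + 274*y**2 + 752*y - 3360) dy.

211*log(y - 6)/65 - 19*log(y - 5)/4 + 141*log(y - 4)/88 + 7*log(y + 4)/120 - 269*log(y + 7)/1716 + C

Factor the denominator: (y - 6)*(y - 5)*(y - 4)*(y + 4)*(y + 7).
Partial-fraction decomposition: -269/(1716*(y + 7)) + 7/(120*(y + 4)) + 141/(88*(y - 4)) - 19/(4*(y - 5)) + 211/(65*(y - 6)).
Integrate each term: A/(y−a) contributes A·log|y−a|.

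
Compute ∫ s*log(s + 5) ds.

s**2*log(s + 5)/2 - s**2/4 + 5*s/2 - 25*log(s + 5)/2 + C

Use integration by parts with u = log(s + 5), dv = s ds.
Then du = 1/(s + 5) ds and v = s**2/2.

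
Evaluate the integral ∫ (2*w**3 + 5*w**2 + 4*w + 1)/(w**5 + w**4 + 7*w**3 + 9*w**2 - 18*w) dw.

-log(w)/18 + 2*log(w - 1)/5 - log(w + 2)/26 - 179*log(w**2 + 9)/1170 + 33*atan(w/3)/65 + C

Factor the denominator: w*(w - 1)*(w + 2)*(w**2 + 9).
Partial-fraction decomposition: -(179*w - 891)/(585*(w**2 + 9)) - 1/(26*(w + 2)) + 2/(5*(w - 1)) - 1/(18*w).
Integrate each term; A/(w−a) gives A·log|w−a|; the (Bw+D)/(w²+p²) term gives a log and an atan.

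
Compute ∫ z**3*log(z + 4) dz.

Use integration by parts with u = log(z + 4), dv = z**3 dz.
Then du = 1/(z + 4) dz and v = z**4/4.

z**4*log(z + 4)/4 - z**4/16 + z**3/3 - 2*z**2 + 16*z - 64*log(z + 4) + C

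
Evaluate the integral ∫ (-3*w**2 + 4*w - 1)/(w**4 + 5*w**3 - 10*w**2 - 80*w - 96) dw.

Factor the denominator: (w - 4)*(w + 2)*(w + 3)*(w + 4).
Partial-fraction decomposition: 65/(16*(w + 4)) - 40/(7*(w + 3)) + 7/(4*(w + 2)) - 11/(112*(w - 4)).
Integrate each term: A/(w−a) contributes A·log|w−a|.

-11*log(w - 4)/112 + 7*log(w + 2)/4 - 40*log(w + 3)/7 + 65*log(w + 4)/16 + C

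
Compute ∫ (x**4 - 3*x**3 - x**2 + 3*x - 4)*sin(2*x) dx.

Use integration by parts with u = x**4 - 3*x**3 - x**2 + 3*x - 4, dv = sin(2*x) dx, so v = -cos(2*x)/2.
Apply parts 4 times (tabular method): alternate signs, differentiate u down to 0, integrate dv up.

-x**4*cos(2*x)/2 + x**3*sin(2*x) + 3*x**3*cos(2*x)/2 - 9*x**2*sin(2*x)/4 + 2*x**2*cos(2*x) - 2*x*sin(2*x) - 15*x*cos(2*x)/4 + 15*sin(2*x)/8 + cos(2*x) + C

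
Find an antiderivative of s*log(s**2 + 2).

Let u = s**2 + 2, so du = (2*s) ds.
The integral becomes (1/2)·∫ log(u) du; integrate by parts with u′=log(u), dv′=du.

s**2*log(s**2 + 2)/2 - s**2/2 + log(s**2 + 2) + C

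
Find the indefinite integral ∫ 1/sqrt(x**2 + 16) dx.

log(x + sqrt(x**2 + 16)) + C

Substitute x = 4·tan(θ), so dx = 4·sec(θ)^2 dθ and the radical becomes sqrt(x**2 + 16) = 4·sec(θ) by the Pythagorean identity.
Integrate the resulting trig expression in θ, then back-substitute tan(θ) = x/4, sec(θ) = sqrt(x**2 + 16)/4 (absorbing any constant into C).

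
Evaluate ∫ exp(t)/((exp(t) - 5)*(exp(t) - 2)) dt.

Let u = e^t, du = e^t dt.
The integral becomes ∫ du/((u-5)(u-2)); decompose into partial fractions.

log(exp(t) - 5)/3 - log(exp(t) - 2)/3 + C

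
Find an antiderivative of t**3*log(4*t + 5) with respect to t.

Use integration by parts with u = log(4*t + 5), dv = t**3 dt.
Then du = 4/(4*t + 5) dt and v = t**4/4.

t**4*log(4*t + 5)/4 - t**4/16 + 5*t**3/48 - 25*t**2/128 + 125*t/256 - 625*log(4*t + 5)/1024 + C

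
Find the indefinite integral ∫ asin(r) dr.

r*asin(r) + sqrt(-r**2 + 1) + C

Use integration by parts with u = arcsin(r), dv = dr.
Then du = 1/sqrt(-r**2 + 1) dr.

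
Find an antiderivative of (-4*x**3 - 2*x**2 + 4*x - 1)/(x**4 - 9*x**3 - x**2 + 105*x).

-log(x)/105 - 1443*log(x - 7)/140 + 531*log(x - 5)/80 - 77*log(x + 3)/240 + C

Factor the denominator: x*(x - 7)*(x - 5)*(x + 3).
Partial-fraction decomposition: -77/(240*(x + 3)) + 531/(80*(x - 5)) - 1443/(140*(x - 7)) - 1/(105*x).
Integrate each term: A/(x−a) contributes A·log|x−a|.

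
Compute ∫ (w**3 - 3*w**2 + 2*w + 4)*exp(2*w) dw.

(4*w**3 - 18*w**2 + 26*w + 3)*exp(2*w)/8 + C

Use integration by parts with u = w**3 - 3*w**2 + 2*w + 4, dv = exp(2*w) dw, so v = exp(2*w)/2.
Apply parts 3 times (tabular method): alternate signs, differentiate u down to 0, integrate dv up.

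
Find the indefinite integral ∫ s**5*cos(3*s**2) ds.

s**4*sin(3*s**2)/6 + s**2*cos(3*s**2)/9 - sin(3*s**2)/27 + C

Let u = s², du = 2s ds; rewrite as (1/2)∫ u^2·cos(3u) du.
Now integrate by parts 2 times.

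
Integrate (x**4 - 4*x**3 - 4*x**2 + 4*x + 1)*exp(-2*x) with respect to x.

Use integration by parts with u = x**4 - 4*x**3 - 4*x**2 + 4*x + 1, dv = exp(-2*x) dx, so v = -exp(-2*x)/2.
Apply parts 4 times (tabular method): alternate signs, differentiate u down to 0, integrate dv up.

(-2*x**4 + 4*x**3 + 14*x**2 + 6*x + 1)*exp(-2*x)/4 + C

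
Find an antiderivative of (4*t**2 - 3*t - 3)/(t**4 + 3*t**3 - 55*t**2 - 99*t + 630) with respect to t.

41*log(t - 6)/143 - log(t - 3)/10 + 7*log(t + 5)/11 - 107*log(t + 7)/130 + C

Factor the denominator: (t - 6)*(t - 3)*(t + 5)*(t + 7).
Partial-fraction decomposition: -107/(130*(t + 7)) + 7/(11*(t + 5)) - 1/(10*(t - 3)) + 41/(143*(t - 6)).
Integrate each term: A/(t−a) contributes A·log|t−a|.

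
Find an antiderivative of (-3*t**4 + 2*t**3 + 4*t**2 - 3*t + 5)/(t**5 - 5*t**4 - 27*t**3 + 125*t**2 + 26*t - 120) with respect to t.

-95*log(t - 6)/22 + 583*log(t - 4)/270 + log(t - 1)/36 - log(t + 1)/40 - 2005*log(t + 5)/2376 + C

Factor the denominator: (t - 6)*(t - 4)*(t - 1)*(t + 1)*(t + 5).
Partial-fraction decomposition: -2005/(2376*(t + 5)) - 1/(40*(t + 1)) + 1/(36*(t - 1)) + 583/(270*(t - 4)) - 95/(22*(t - 6)).
Integrate each term: A/(t−a) contributes A·log|t−a|.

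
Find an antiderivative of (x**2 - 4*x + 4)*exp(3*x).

Use integration by parts with u = x**2 - 4*x + 4, dv = exp(3*x) dx, so v = exp(3*x)/3.
Apply parts 2 times (tabular method): alternate signs, differentiate u down to 0, integrate dv up.

(9*x**2 - 42*x + 50)*exp(3*x)/27 + C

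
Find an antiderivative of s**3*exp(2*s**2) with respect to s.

(2*s**2 - 1)*exp(2*s**2)/8 + C

Let u = s², du = 2s ds; rewrite as (1/2)∫ u^1·exp(2u) du.
Now integrate by parts 1 time.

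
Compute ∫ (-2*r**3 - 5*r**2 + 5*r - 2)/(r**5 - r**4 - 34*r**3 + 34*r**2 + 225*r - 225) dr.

-11*log(r - 5)/20 + 43*log(r - 3)/96 - log(r - 1)/48 + log(r + 3)/48 + 49*log(r + 5)/480 + C

Factor the denominator: (r - 5)*(r - 3)*(r - 1)*(r + 3)*(r + 5).
Partial-fraction decomposition: 49/(480*(r + 5)) + 1/(48*(r + 3)) - 1/(48*(r - 1)) + 43/(96*(r - 3)) - 11/(20*(r - 5)).
Integrate each term: A/(r−a) contributes A·log|r−a|.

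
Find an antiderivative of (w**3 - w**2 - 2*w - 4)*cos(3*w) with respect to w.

Use integration by parts with u = w**3 - w**2 - 2*w - 4, dv = cos(3*w) dw, so v = sin(3*w)/3.
Apply parts 3 times (tabular method): alternate signs, differentiate u down to 0, integrate dv up.

w**3*sin(3*w)/3 - w**2*sin(3*w)/3 + w**2*cos(3*w)/3 - 8*w*sin(3*w)/9 - 2*w*cos(3*w)/9 - 34*sin(3*w)/27 - 8*cos(3*w)/27 + C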